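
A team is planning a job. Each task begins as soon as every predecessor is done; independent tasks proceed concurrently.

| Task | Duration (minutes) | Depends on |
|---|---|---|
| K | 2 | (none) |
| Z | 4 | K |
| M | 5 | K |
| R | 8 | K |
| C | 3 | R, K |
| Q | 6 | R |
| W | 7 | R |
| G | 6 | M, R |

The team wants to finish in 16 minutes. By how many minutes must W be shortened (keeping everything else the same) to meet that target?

Current finish: 17 minutes; target: 16.
W is on every critical path, so each minute cut from W cuts the finish by one (this holds down to a finish of 16).
Need 17 − 16 = 1 minute off W → W becomes 6 minutes, finish becomes 16.

1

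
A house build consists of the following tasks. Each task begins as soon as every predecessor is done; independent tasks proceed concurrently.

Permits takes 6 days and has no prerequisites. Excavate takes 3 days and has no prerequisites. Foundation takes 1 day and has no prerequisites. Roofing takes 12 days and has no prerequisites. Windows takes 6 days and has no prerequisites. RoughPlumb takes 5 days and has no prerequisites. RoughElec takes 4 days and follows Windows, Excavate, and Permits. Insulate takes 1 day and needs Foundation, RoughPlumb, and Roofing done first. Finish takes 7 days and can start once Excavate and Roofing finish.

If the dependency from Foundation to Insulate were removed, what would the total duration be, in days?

19

Before: longest chain Roofing→Finish = 12+7 = 19, finish 19.
Dropping Foundation→Insulate doesn't change Insulate's earliest start (12); another predecessor still binds.
After: Roofing→Finish = 12+7 = 19 → 19 days.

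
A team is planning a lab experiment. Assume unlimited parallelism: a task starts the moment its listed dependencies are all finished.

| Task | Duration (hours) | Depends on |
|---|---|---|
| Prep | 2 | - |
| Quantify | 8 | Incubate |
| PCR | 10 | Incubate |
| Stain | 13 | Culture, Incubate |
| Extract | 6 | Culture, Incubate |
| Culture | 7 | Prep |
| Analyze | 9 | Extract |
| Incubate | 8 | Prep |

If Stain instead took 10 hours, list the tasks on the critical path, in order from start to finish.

As given, the longest chain is Prep→Incubate→Extract→Analyze = 2+8+6+9 = 25, so the finish is 25 hours.
Stain has 2 hours of float (longest path through it is 23).
That remains the longest chain; total 25 hours.

Prep, Incubate, Extract, Analyze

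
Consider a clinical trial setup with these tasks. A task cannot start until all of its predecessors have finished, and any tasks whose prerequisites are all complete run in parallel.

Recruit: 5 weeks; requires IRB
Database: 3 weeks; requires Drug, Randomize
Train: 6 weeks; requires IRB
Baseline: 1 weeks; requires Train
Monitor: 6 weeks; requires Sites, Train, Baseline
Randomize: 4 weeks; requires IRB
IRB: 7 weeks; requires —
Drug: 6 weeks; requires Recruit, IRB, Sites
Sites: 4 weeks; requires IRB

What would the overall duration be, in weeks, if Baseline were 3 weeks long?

22

The binding path is IRB→Recruit→Drug→Database = 7+5+6+3 = 21; finish at 21 weeks.
Baseline has 1 week of float (longest path through it is 20).
Now IRB→Train→Baseline→Monitor = 7+6+3+6 = 22 is longest, so the finish becomes 22 weeks.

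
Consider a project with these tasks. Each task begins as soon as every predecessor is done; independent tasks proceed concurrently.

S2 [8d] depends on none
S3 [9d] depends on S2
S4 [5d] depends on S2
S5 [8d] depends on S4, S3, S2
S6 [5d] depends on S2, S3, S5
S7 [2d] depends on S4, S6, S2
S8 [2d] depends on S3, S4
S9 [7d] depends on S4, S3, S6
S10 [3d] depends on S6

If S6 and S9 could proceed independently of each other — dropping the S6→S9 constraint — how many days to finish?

33

Original critical path: S2→S3→S5→S6→S9 = 8+9+8+5+7 = 37 ⇒ 37 days.
Without S6→S9, S9's earliest start moves from 30 to 17.
After: S2→S3→S5→S6→S10 = 8+9+8+5+3 = 33 → 33 days.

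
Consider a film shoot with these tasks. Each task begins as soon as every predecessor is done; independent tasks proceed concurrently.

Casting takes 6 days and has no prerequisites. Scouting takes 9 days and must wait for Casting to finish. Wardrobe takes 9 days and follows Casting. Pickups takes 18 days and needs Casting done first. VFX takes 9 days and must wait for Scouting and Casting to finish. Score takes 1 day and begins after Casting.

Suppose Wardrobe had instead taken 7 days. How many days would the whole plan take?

As given, the longest chain is Casting→Scouting→VFX = 6+9+9 = 24, so the finish is 24 days.
Wardrobe has 9 days of float (longest path through it is 15).
The critical path is still Casting→Scouting→VFX; finish is now 24 days.

24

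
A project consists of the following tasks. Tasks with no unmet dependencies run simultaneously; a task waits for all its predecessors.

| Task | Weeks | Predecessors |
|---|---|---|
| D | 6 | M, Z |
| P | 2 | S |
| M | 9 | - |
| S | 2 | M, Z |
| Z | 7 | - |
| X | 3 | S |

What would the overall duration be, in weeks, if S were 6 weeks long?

18

Baseline: M→D = 9+6 = 15 → 15 weeks.
The longest path through S is only 14 weeks, so S has float 1.
Now M→S→X = 9+6+3 = 18 is longest, so the finish becomes 18 weeks.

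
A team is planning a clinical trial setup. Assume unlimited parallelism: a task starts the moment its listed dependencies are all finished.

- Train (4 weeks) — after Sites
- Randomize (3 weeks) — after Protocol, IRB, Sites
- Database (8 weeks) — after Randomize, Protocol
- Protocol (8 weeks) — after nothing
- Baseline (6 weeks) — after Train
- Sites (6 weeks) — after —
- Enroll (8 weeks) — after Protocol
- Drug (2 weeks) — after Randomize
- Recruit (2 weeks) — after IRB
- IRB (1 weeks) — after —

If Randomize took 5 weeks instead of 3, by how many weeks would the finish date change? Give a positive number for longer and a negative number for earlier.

As given, the longest chain is Protocol→Randomize→Database = 8+3+8 = 19, so the finish is 19 weeks.
Since Randomize is critical, the +2 change carries straight to that chain (now 21 weeks).
No other chain overtakes it, so the finish is 21 weeks.
Change in finish: 21 − 19 = +2 weeks.

2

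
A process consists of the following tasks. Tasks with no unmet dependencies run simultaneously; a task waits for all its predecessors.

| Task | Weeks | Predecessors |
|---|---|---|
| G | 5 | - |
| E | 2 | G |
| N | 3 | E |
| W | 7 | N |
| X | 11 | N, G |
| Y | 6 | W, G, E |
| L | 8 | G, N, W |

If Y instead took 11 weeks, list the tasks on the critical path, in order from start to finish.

Critical path before the change: G→E→N→W→L = 5+2+3+7+8 = 25 giving 25 weeks.
The longest path through Y is only 23 weeks, so Y has float 2.
Now G→E→N→W→Y = 5+2+3+7+11 = 28 is longest, so the finish becomes 28 weeks.

G, E, N, W, Y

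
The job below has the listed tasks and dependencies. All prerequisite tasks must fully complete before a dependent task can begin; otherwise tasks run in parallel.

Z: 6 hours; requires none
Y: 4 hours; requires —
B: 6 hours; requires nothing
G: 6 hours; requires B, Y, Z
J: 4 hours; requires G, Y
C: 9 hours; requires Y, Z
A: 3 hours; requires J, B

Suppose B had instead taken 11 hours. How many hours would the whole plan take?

Baseline: B→G→J→A = 6+6+4+3 = 19 → 19 hours.
B is on the critical path; changing it to 11 makes that path 24 hours.
That remains the longest chain; total 24 hours.

24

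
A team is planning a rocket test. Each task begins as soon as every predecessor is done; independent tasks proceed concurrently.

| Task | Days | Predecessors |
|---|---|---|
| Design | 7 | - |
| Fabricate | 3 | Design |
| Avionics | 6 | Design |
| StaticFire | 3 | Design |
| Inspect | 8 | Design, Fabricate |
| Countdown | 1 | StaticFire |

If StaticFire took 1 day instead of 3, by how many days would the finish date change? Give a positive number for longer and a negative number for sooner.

Actual critical path: Design→Fabricate→Inspect = 7+3+8 = 18 ⇒ 18 days.
The longest path through StaticFire is only 11 days, so StaticFire has float 7.
No other chain overtakes it, so the finish is 18 days.
Change in finish: 18 − 18 = +0 days.

0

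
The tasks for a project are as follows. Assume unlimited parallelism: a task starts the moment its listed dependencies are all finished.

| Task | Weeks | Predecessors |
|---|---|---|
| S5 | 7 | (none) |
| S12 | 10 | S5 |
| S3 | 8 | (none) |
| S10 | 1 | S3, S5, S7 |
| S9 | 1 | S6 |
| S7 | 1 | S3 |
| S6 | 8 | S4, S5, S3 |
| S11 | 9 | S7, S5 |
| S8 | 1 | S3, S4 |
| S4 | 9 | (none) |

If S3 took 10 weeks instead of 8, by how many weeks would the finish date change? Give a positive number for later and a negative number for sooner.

Critical path before the change: S3→S7→S11 = 8+1+9 = 18 giving 18 weeks.
S3 is on the critical path; changing it to 10 makes that path 20 weeks.
No other chain overtakes it, so the finish is 20 weeks.
Change in finish: 20 − 18 = +2 weeks.

2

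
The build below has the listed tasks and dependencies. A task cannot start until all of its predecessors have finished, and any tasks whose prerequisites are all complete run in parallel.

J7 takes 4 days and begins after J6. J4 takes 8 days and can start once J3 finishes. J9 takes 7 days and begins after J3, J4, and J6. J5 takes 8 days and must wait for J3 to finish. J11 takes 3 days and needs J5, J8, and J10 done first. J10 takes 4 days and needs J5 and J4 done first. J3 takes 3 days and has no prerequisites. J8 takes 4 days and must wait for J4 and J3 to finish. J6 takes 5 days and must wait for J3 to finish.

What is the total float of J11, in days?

0

J3→J4→J8→J11 = 3+8+4+3 = 18 sets the makespan at 18 days.
J11 finishes as early as 18 and must finish by 18.
So J11 can slip 18 − 18 = 0 days.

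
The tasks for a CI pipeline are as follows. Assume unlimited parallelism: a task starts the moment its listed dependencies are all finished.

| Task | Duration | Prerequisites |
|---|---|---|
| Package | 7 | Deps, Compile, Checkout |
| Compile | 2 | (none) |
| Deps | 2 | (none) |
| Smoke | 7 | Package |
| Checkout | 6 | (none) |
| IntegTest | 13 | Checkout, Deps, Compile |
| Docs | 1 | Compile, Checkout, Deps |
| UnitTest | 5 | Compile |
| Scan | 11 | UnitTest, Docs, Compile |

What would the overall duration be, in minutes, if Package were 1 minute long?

Critical path before the change: Checkout→Package→Smoke = 6+7+7 = 20 giving 20 minutes.
Since Package is critical, the -6 change carries straight to that chain (now 14 minutes).
The binding chain switches to Checkout→IntegTest = 6+13 = 19; finish 19 minutes.

19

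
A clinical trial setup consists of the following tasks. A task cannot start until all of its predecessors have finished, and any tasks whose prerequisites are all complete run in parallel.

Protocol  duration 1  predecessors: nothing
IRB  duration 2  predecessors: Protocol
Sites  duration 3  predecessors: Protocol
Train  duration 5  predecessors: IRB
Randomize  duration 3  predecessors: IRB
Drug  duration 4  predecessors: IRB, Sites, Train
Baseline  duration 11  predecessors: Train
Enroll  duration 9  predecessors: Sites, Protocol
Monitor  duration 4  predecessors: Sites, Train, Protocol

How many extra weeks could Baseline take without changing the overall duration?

0

Critical path: Protocol→IRB→Train→Baseline = 1+2+5+11 = 19, so the finish is 19 weeks.
The longest chain containing Baseline totals 19 weeks.
Float = 19 − 19 = 0.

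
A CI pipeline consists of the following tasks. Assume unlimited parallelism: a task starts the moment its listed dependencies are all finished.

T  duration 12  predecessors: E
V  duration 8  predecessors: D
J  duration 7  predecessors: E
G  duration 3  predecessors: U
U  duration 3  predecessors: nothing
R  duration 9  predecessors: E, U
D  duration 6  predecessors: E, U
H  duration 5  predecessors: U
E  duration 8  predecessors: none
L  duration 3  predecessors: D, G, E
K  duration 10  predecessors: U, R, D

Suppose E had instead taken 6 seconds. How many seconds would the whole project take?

Actual critical path: E→R→K = 8+9+10 = 27 ⇒ 27 seconds.
E lies on that path, so at 6 seconds the path becomes 25 seconds.
That remains the longest chain; total 25 seconds.

25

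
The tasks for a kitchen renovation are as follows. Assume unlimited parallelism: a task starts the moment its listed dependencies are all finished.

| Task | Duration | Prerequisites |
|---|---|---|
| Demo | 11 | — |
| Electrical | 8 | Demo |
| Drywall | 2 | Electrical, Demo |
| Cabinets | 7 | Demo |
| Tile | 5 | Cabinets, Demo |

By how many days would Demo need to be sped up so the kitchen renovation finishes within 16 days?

Current finish: 23 days; target: 16.
Demo is on every critical path, so each day cut from Demo cuts the finish by one (this holds down to a finish of 13).
Need 23 − 16 = 7 days off Demo → Demo becomes 4 days, finish becomes 16.

7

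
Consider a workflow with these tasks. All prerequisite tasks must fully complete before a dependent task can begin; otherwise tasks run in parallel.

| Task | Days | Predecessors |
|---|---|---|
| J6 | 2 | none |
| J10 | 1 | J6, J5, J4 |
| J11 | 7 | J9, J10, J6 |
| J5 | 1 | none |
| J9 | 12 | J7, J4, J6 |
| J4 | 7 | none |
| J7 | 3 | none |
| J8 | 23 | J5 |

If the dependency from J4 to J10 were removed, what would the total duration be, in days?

With the dependency in place, J4→J9→J11 = 7+12+7 = 26 sets the finish at 26 days.
Without J4→J10, J10's earliest start moves from 7 to 2.
New critical path: J4→J9→J11 = 7+12+7 = 26 ⇒ 26 days.

26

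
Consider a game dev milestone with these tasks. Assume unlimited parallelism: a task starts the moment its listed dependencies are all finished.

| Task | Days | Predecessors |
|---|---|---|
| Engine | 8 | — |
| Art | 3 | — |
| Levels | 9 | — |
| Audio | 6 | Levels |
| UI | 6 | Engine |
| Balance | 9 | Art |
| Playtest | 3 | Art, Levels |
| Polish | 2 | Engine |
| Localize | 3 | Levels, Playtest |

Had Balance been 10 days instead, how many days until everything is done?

15

As given, the longest chain is Levels→Audio = 9+6 = 15, so the finish is 15 days.
Balance has 3 days of float (longest path through it is 12).
The critical path is still Levels→Audio; finish is now 15 days.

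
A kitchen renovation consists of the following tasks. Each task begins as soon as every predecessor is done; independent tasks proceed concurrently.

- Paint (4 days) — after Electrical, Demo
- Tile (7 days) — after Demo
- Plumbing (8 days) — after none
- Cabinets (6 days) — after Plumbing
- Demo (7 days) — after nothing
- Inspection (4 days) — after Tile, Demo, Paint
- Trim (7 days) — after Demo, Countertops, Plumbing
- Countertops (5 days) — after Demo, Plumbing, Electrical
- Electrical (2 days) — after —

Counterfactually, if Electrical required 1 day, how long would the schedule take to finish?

Critical path before the change: Plumbing→Countertops→Trim = 8+5+7 = 20 giving 20 days.
Electrical has 6 days of float (longest path through it is 14).
No other chain overtakes it, so the finish is 20 days.

20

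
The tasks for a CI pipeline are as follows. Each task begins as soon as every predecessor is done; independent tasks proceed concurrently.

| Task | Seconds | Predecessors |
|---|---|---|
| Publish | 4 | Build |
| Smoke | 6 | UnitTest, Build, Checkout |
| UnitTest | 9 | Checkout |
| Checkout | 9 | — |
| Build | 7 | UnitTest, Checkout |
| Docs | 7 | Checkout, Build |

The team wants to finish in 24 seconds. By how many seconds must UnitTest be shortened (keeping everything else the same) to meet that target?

Current finish: 32 seconds; target: 24.
UnitTest is on every critical path, so each second cut from UnitTest cuts the finish by one (this holds down to a finish of 24).
Need 32 − 24 = 8 seconds off UnitTest → UnitTest becomes 1 second, finish becomes 24.

8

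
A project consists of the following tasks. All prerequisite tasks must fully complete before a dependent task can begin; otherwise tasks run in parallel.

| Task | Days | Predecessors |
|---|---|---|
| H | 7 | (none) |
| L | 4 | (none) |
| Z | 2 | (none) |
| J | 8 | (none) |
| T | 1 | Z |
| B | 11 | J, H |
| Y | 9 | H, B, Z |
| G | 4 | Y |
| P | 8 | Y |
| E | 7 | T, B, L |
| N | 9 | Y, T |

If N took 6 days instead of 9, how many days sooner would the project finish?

As given, the longest chain is J→B→Y→N = 8+11+9+9 = 37, so the finish is 37 days.
N is on the critical path; changing it to 6 makes that path 34 days.
Now J→B→Y→P = 8+11+9+8 = 36 is longest, so the finish becomes 36 days.
Change in finish: 36 − 37 = -1 days.

1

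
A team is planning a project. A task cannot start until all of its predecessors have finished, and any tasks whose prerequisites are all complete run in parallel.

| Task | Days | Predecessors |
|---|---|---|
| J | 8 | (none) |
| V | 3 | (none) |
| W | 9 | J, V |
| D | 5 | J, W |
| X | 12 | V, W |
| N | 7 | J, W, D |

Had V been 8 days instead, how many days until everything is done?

Baseline: J→W→D→N = 8+9+5+7 = 29 → 29 days.
V has 5 days of float (longest path through it is 24).
No other chain overtakes it, so the finish is 29 days.

29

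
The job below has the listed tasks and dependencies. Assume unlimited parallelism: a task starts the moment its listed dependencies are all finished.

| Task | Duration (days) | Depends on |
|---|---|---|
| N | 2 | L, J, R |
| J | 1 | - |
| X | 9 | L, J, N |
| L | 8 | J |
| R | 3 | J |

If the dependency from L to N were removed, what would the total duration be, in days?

Before: longest chain J→L→N→X = 1+8+2+9 = 20, finish 20.
Without L→N, N's earliest start moves from 9 to 4.
The longest chain is now J→L→X = 1+8+9 = 18, so the schedule takes 18 days.

18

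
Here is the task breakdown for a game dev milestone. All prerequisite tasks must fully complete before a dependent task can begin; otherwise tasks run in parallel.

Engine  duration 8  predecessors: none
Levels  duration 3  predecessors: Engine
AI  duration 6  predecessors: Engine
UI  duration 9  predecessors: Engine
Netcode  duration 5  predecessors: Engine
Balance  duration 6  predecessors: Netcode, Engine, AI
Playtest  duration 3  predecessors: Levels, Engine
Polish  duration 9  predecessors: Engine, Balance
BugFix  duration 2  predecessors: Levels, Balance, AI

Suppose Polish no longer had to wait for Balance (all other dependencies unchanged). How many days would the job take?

With the dependency in place, Engine→AI→Balance→Polish = 8+6+6+9 = 29 sets the finish at 29 days.
Without Balance→Polish, Polish's earliest start moves from 20 to 8.
The longest chain is now Engine→AI→Balance→BugFix = 8+6+6+2 = 22, so the job takes 22 days.

22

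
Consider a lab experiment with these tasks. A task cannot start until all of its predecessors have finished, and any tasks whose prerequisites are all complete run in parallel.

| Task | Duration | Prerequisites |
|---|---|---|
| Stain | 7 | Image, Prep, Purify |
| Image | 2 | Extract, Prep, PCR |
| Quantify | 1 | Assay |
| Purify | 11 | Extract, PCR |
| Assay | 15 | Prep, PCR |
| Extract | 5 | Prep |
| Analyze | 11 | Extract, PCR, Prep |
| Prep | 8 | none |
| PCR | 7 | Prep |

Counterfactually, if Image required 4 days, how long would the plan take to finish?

33

Actual critical path: Prep→PCR→Purify→Stain = 8+7+11+7 = 33 ⇒ 33 days.
Image has 9 days of float (longest path through it is 24).
That remains the longest chain; total 33 days.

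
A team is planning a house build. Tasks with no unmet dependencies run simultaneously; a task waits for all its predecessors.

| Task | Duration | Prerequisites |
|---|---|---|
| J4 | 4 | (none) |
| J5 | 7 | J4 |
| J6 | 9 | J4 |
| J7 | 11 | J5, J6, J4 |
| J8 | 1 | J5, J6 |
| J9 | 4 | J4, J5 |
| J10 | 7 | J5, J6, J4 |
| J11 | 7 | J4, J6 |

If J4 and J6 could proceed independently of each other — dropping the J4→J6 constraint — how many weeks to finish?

Before: longest chain J4→J6→J7 = 4+9+11 = 24, finish 24.
Without J4→J6, J6's earliest start moves from 4 to 0.
After: J4→J5→J7 = 4+7+11 = 22 → 22 weeks.

22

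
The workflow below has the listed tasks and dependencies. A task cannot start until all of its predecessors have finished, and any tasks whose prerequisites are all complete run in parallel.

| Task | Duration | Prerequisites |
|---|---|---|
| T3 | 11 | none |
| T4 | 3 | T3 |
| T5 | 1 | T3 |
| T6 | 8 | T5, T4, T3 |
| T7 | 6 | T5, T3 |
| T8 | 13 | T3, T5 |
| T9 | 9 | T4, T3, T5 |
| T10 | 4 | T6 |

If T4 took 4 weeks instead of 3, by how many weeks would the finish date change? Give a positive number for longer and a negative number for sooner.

Baseline: T3→T4→T6→T10 = 11+3+8+4 = 26 → 26 weeks.
T4 lies on that path, so at 4 weeks the path becomes 27 weeks.
That remains the longest chain; total 27 weeks.
Change in finish: 27 − 26 = +1 weeks.

1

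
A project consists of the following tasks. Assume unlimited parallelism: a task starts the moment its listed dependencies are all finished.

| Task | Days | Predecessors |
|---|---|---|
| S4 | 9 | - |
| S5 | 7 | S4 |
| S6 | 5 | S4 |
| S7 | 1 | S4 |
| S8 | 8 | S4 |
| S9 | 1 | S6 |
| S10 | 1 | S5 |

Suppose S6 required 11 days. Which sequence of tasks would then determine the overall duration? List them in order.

S4, S6, S9

The binding path is S4→S5→S10 = 9+7+1 = 17; finish at 17 days.
S6 is off the critical path — its longest chain is 15 days, giving 2 of slack.
The binding chain switches to S4→S6→S9 = 9+11+1 = 21; finish 21 days.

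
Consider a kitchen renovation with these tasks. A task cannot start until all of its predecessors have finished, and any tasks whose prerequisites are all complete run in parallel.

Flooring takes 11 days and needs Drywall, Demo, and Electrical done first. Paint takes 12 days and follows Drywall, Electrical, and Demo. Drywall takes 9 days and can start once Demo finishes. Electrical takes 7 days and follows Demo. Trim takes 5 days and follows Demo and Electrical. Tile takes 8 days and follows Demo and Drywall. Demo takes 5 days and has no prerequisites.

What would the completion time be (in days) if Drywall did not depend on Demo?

Before: longest chain Demo→Drywall→Paint = 5+9+12 = 26, finish 26.
Without Demo→Drywall, Drywall's earliest start moves from 5 to 0.
The longest chain is now Demo→Electrical→Paint = 5+7+12 = 24, so the job takes 24 days.

24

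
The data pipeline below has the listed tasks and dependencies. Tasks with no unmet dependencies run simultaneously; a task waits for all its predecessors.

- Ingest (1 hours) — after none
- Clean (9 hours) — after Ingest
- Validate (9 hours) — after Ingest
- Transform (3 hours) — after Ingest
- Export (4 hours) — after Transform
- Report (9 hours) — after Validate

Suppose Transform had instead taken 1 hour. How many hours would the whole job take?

19

Critical path before the change: Ingest→Validate→Report = 1+9+9 = 19 giving 19 hours.
Transform has 11 hours of float (longest path through it is 8).
No other chain overtakes it, so the finish is 19 hours.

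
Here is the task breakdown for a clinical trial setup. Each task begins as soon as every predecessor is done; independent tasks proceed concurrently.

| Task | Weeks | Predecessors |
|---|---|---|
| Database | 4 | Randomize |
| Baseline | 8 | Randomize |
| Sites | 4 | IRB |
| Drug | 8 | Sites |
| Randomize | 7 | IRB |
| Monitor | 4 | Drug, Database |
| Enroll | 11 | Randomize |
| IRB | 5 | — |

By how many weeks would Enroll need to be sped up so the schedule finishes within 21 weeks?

Current finish: 23 weeks; target: 21.
Enroll is on every critical path, so each week cut from Enroll cuts the finish by one (this holds down to a finish of 21).
Need 23 − 21 = 2 weeks off Enroll → Enroll becomes 9 weeks, finish becomes 21.

2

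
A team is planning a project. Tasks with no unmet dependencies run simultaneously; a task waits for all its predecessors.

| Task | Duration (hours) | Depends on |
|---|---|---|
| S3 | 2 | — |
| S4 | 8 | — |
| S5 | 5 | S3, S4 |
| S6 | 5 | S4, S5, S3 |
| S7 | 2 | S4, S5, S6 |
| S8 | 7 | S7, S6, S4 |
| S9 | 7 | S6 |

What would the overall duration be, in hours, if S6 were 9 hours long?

31

Actual critical path: S4→S5→S6→S7→S8 = 8+5+5+2+7 = 27 ⇒ 27 hours.
S6 lies on that path, so at 9 hours the path becomes 31 hours.
The critical path is still S4→S5→S6→S7→S8; finish is now 31 hours.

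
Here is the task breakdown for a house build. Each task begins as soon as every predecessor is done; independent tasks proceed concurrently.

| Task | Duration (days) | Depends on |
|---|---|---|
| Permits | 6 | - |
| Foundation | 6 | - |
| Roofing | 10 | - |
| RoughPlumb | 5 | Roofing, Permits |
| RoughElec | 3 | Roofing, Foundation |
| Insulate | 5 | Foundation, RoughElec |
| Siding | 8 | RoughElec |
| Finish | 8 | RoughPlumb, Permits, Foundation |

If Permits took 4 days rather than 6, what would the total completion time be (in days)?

The binding path is Roofing→RoughPlumb→Finish = 10+5+8 = 23; finish at 23 days.
Permits is off the critical path — its longest chain is 19 days, giving 4 of slack.
No other chain overtakes it, so the finish is 23 days.

23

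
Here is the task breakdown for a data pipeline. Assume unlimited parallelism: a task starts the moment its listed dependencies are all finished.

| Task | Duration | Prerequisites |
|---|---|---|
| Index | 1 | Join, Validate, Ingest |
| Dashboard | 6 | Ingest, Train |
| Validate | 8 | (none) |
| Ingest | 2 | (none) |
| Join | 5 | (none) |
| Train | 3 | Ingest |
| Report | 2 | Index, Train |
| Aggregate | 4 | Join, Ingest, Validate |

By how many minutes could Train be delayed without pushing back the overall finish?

1

The longest chain is Validate→Aggregate = 8+4 = 12; overall finish 12 minutes.
Longest path through Train: 11 minutes (earliest finish 5, latest finish 6).
Float = 12 − 11 = 1.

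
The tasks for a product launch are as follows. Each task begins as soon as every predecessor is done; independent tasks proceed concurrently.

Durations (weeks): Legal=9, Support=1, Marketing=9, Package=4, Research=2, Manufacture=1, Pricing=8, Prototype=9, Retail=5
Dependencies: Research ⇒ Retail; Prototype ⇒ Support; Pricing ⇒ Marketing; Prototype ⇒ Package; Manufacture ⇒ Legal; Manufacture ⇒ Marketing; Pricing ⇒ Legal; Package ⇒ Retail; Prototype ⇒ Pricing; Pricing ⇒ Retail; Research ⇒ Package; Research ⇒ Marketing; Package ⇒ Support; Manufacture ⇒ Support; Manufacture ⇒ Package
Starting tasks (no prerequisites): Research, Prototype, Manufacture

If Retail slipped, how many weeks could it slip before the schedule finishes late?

Critical path: Prototype→Pricing→Marketing = 9+8+9 = 26, so the finish is 26 weeks.
The longest chain containing Retail totals 22 weeks.
So Retail can slip 26 − 22 = 4 weeks.

4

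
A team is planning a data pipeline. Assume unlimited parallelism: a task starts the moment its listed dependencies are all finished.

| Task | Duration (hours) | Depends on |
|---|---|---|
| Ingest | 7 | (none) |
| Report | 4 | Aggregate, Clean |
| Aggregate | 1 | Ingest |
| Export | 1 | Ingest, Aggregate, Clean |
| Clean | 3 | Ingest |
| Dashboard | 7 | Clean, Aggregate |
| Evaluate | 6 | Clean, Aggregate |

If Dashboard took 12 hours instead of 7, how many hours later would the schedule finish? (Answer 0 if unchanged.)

5

As given, the longest chain is Ingest→Clean→Dashboard = 7+3+7 = 17, so the finish is 17 hours.
Since Dashboard is critical, the +5 change carries straight to that chain (now 22 hours).
That remains the longest chain; total 22 hours.
Change in finish: 22 − 17 = +5 hours.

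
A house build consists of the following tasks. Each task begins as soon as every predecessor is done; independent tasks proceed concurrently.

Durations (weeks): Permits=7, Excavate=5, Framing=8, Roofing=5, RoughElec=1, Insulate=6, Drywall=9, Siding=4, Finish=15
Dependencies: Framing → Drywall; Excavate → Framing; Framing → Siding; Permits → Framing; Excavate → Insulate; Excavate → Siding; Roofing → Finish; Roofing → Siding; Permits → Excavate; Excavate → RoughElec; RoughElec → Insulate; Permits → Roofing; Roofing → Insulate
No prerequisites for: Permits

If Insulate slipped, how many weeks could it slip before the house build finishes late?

The longest chain is Permits→Excavate→Framing→Drywall = 7+5+8+9 = 29; overall finish 29 weeks.
Insulate finishes as early as 19 and must finish by 29.
So Insulate can slip 29 − 19 = 10 weeks.

10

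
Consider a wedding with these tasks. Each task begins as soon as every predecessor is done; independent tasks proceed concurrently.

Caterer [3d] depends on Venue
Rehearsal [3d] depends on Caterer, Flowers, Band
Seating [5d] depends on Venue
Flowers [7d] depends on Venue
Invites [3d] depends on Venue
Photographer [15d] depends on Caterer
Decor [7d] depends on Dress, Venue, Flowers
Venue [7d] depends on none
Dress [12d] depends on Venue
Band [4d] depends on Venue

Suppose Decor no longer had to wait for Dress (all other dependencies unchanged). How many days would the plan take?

Before: longest chain Venue→Dress→Decor = 7+12+7 = 26, finish 26.
Without Dress→Decor, Decor's earliest start moves from 19 to 14.
After: Venue→Caterer→Photographer = 7+3+15 = 25 → 25 days.

25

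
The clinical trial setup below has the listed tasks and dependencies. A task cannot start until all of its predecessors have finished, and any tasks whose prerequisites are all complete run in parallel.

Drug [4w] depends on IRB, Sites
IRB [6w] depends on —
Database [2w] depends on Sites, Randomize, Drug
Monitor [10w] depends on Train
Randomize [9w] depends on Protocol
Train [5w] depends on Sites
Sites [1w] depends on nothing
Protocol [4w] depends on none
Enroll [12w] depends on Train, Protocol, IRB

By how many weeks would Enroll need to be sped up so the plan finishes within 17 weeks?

Current finish: 18 weeks; target: 17.
Enroll is on every critical path, so each week cut from Enroll cuts the finish by one (this holds down to a finish of 16).
Need 18 − 17 = 1 week off Enroll → Enroll becomes 11 weeks, finish becomes 17.

1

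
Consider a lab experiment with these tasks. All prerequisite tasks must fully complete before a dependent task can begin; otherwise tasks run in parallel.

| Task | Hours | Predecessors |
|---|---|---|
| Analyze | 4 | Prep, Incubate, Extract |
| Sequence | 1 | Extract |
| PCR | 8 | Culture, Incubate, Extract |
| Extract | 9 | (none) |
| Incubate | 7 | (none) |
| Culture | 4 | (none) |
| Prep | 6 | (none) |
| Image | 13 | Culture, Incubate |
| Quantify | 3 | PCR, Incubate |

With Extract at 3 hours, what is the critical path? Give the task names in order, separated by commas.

Baseline: Extract→PCR→Quantify = 9+8+3 = 20 → 20 hours.
Since Extract is critical, the -6 change carries straight to that chain (now 14 hours).
The binding chain switches to Incubate→Image = 7+13 = 20; finish 20 hours.

Incubate, Image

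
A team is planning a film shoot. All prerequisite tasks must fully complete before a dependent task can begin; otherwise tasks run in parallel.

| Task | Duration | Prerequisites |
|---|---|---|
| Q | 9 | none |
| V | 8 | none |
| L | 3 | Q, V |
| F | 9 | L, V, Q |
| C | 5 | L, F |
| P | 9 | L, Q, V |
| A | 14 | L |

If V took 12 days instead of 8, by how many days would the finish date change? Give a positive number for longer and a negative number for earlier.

3

As given, the longest chain is Q→L→F→C = 9+3+9+5 = 26, so the finish is 26 days.
V has 1 day of float (longest path through it is 25).
The binding chain switches to V→L→F→C = 12+3+9+5 = 29; finish 29 days.
Change in finish: 29 − 26 = +3 days.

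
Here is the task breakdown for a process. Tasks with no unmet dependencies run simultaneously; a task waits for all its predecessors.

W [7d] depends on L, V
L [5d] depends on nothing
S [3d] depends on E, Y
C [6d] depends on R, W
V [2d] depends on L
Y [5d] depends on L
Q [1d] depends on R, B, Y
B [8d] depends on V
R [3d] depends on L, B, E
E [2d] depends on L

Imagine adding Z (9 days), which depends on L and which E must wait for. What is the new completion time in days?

Originally the project takes 24 days.
With Z inserted, E now waits for max(L, Z).
New critical path: L→Z→E→R→C = 5+9+2+3+6 = 25 ⇒ 25 days.

25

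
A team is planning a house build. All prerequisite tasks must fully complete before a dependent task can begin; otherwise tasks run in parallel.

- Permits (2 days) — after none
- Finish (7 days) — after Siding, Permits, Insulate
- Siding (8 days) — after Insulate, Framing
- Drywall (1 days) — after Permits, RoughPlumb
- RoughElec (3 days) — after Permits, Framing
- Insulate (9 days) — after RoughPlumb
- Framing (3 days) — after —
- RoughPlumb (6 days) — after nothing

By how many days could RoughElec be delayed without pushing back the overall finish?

Critical path: RoughPlumb→Insulate→Siding→Finish = 6+9+8+7 = 30, so the finish is 30 days.
Longest path through RoughElec: 6 days (earliest finish 6, latest finish 30).
Slack of RoughElec = 27 − 3 = 24 days.

24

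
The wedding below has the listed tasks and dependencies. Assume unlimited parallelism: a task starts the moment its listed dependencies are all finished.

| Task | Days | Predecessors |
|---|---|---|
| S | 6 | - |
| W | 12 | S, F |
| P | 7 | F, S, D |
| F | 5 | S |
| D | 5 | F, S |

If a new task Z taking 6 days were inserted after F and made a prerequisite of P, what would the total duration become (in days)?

Originally the wedding takes 23 days.
With Z inserted, P now waits for max(F, S, D, Z).
New critical path: S→F→Z→P = 6+5+6+7 = 24 ⇒ 24 days.

24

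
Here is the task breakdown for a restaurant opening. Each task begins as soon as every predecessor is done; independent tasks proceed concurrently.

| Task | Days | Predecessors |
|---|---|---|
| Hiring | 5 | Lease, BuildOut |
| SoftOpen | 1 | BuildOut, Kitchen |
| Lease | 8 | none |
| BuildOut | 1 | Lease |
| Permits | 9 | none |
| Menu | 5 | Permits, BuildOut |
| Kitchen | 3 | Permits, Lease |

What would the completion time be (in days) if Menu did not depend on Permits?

Original critical path: Lease→BuildOut→Hiring = 8+1+5 = 14 ⇒ 14 days.
Dropping Permits→Menu doesn't change Menu's earliest start (9); another predecessor still binds.
The longest chain is now Lease→BuildOut→Hiring = 8+1+5 = 14, so the schedule takes 14 days.

14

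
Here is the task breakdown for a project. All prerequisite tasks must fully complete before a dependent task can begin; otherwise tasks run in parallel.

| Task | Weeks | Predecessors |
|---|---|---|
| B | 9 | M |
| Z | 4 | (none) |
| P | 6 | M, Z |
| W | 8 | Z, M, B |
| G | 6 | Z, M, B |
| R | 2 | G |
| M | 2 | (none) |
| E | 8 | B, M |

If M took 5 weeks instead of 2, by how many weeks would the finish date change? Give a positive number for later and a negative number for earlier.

As given, the longest chain is M→B→G→R = 2+9+6+2 = 19, so the finish is 19 weeks.
M is on the critical path; changing it to 5 makes that path 22 weeks.
The critical path is still M→B→G→R; finish is now 22 weeks.
Change in finish: 22 − 19 = +3 weeks.

3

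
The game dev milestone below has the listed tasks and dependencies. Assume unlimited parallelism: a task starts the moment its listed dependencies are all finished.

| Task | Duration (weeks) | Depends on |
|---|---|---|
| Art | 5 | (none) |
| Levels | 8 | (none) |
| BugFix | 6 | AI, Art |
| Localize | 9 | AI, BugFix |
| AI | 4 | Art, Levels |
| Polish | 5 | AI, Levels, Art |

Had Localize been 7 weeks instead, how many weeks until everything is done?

25

As given, the longest chain is Levels→AI→BugFix→Localize = 8+4+6+9 = 27, so the finish is 27 weeks.
Localize lies on that path, so at 7 weeks the path becomes 25 weeks.
The critical path is still Levels→AI→BugFix→Localize; finish is now 25 weeks.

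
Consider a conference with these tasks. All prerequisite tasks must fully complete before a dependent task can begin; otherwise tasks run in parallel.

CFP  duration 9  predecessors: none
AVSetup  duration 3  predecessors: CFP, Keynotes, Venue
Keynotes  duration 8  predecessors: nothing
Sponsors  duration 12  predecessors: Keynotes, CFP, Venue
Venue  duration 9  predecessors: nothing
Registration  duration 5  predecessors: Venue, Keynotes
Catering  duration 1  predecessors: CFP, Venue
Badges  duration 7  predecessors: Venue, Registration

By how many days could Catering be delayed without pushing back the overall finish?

Venue→Sponsors = 9+12 = 21 sets the makespan at 21 days.
Catering finishes as early as 10 and must finish by 21.
So Catering can slip 21 − 10 = 11 days.

11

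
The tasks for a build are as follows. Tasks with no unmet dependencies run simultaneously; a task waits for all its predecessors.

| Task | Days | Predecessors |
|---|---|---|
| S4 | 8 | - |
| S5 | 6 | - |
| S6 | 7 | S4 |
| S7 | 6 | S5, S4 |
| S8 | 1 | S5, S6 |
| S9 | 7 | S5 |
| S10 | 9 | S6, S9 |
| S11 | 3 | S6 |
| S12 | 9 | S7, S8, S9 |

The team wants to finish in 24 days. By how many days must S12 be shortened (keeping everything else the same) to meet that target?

1

Current finish: 25 days; target: 24.
S12 is on every critical path, so each day cut from S12 cuts the finish by one (this holds down to a finish of 24).
Need 25 − 24 = 1 day off S12 → S12 becomes 8 days, finish becomes 24.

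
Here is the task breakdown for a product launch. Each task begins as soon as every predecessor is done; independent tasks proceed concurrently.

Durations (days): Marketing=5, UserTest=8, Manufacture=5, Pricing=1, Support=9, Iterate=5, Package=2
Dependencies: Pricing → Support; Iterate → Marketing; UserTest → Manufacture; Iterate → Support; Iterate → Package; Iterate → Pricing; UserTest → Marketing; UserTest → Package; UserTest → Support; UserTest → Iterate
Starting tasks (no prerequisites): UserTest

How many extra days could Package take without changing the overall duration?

UserTest→Iterate→Pricing→Support = 8+5+1+9 = 23 sets the makespan at 23 days.
Package finishes as early as 15 and must finish by 23.
Float = 23 − 15 = 8.

8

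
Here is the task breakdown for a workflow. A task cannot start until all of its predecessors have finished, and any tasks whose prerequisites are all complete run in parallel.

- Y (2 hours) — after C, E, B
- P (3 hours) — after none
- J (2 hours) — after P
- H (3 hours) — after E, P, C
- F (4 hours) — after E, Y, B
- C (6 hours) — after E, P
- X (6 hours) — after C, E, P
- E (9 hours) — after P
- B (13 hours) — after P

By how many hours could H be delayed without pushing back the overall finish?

P→E→C→Y→F = 3+9+6+2+4 = 24 sets the makespan at 24 hours.
The longest chain containing H totals 21 hours.
Slack of H = 21 − 18 = 3 hours.

3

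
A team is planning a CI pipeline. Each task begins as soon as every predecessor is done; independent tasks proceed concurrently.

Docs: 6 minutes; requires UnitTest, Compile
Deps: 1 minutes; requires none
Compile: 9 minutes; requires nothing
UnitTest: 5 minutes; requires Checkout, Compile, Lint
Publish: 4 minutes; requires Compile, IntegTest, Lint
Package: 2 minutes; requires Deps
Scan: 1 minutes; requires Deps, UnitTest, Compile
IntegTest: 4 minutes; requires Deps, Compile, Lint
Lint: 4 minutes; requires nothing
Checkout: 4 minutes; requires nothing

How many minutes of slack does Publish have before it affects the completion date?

3

The longest chain is Compile→UnitTest→Docs = 9+5+6 = 20; overall finish 20 minutes.
The longest chain containing Publish totals 17 minutes.
Float = 20 − 17 = 3.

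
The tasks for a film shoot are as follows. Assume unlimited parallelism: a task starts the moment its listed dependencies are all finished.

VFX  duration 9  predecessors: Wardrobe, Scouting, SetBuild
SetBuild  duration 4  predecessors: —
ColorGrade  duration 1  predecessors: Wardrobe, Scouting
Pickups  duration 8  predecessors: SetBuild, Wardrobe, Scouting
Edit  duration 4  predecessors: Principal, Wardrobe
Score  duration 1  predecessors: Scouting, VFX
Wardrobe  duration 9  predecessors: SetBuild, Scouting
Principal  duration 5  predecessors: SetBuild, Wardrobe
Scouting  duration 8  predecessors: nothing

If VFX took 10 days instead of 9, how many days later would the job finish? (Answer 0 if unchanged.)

The binding path is Scouting→Wardrobe→VFX→Score = 8+9+9+1 = 27; finish at 27 days.
VFX is on the critical path; changing it to 10 makes that path 28 days.
That remains the longest chain; total 28 days.
Change in finish: 28 − 27 = +1 days.

1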